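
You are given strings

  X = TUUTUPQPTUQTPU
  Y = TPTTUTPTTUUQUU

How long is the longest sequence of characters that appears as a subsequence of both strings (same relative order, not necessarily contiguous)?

Match T [1,4]; then U [3,5]; then T [4,6]; then P [6,7]; then T [9,9]; then U [10,11]; then Q [11,12]; then U [14,14] — 8 characters in the same relative order in both, and the DP table's final entry dp[14][14] is also 8, so no common subsequence is longer.

8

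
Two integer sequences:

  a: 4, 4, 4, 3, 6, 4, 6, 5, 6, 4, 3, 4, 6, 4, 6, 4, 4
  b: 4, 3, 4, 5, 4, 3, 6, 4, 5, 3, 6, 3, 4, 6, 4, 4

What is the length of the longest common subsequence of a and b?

Pick 4 at a[1]=b[1], then 4 at a[2]=b[3], then 4 at a[3]=b[5], then 3 at a[4]=b[6], then 6 at a[5]=b[7], then 4 at a[6]=b[8], then 5 at a[8]=b[9], then 6 at a[9]=b[11], then 3 at a[11]=b[12], then 4 at a[14]=b[13], then 6 at a[15]=b[14], then 4 at a[16]=b[15], then 4 at a[17]=b[16]; all 13 values appear in both, in order. Since dp[17][16] = 13, nothing longer is possible.

13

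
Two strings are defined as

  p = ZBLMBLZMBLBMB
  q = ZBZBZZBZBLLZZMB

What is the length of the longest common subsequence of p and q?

8

Pick Z at p[1]=q[3], B at p[2]=q[4], B at p[5]=q[7], Z at p[7]=q[8], B at p[9]=q[9], L at p[10]=q[11], M at p[12]=q[14], B at p[13]=q[15]; all 8 characters appear in both, in order, and the DP table's final entry dp[13][15] is also 8, so no common subsequence is longer.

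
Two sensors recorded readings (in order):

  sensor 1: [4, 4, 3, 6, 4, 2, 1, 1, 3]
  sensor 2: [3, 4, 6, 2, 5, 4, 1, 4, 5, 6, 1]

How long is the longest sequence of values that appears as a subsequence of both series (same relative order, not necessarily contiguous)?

5

One common subsequence of length 5: 4 [2,2]; then 6 [4,3]; then 4 [5,6]; then 1 [7,7]; then 1 [8,11]. The LCS DP gives dp[9][11] = 5, so this is optimal.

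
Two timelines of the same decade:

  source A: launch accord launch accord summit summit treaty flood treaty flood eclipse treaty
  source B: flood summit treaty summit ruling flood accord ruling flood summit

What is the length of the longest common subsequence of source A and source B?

4

Match summit (source A #5, source B #2) → summit (source A #6, source B #4) → flood (source A #8, source B #6) → flood (source A #10, source B #9) — 4 events in the same relative order in both. dp[12][10] = 4 confirms this is the maximum.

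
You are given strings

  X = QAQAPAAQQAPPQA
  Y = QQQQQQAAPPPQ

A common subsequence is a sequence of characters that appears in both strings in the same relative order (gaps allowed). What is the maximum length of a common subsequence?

8

One common subsequence of length 8: Q [1,3] → Q [3,4] → Q [8,5] → Q [9,6] → A [10,8] → P [11,10] → P [12,11] → Q [13,12], and the DP table's final entry dp[14][12] is also 8, so no common subsequence is longer.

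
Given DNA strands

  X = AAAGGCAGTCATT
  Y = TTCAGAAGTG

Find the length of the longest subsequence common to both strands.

5

Let dp[i][j] be the LCS length of the first i bases of X and the first j bases of Y. dp[i][j] = dp[i-1][j-1]+1 when the i-th and j-th bases match, else max(dp[i-1][j], dp[i][j-1]).
    ·  T  T  C  A  G  A  A  G  T  G
 ·  0  0  0  0  0  0  0  0  0  0  0
 A  0  0  0  0  1  1  1  1  1  1  1
 A  0  0  0  0  1  1  2  2  2  2  2
 A  0  0  0  0  1  1  2  3  3  3  3
 G  0  0  0  0  1  2  2  3  4  4  4
 G  0  0  0  0  1  2  2  3  4  4  5
 C  0  0  0  1  1  2  2  3  4  4  5
 A  0  0  0  1  2  2  3  3  4  4  5
 G  0  0  0  1  2  3  3  3  4  4  5
 T  0  1  1  1  2  3  3  3  4  5  5
 C  0  1  1  2  2  3  3  3  4  5  5
 A  0  1  1  2  3  3  4  4  4  5  5
 T  0  1  2  2  3  3  4  4  4  5  5
 T  0  1  2  2  3  3  4  4  4  5  5
dp[13][10] = 5. One LCS (by backtracking along matches): AAAGG.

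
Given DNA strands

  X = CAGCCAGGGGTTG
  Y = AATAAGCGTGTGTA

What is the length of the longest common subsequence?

Pick A [2,5], G [3,6], C [5,7], G [7,8], G [8,10], G [10,12], T [11,13]; all 7 bases appear in both, in order. dp[13][14] = 7 confirms this is the maximum.

7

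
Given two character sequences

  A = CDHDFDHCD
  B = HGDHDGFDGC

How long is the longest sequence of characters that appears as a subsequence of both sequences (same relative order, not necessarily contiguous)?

Let dp[i][j] be the LCS length of the first i characters of A and the first j characters of B. dp[i][j] = dp[i-1][j-1]+1 when the i-th and j-th characters match, else max(dp[i-1][j], dp[i][j-1]).
    ·  H  G  D  H  D  G  F  D  G  C
 ·  0  0  0  0  0  0  0  0  0  0  0
 C  0  0  0  0  0  0  0  0  0  0  1
 D  0  0  0  1  1  1  1  1  1  1  1
 H  0  1  1  1  2  2  2  2  2  2  2
 D  0  1  1  2  2  3  3  3  3  3  3
 F  0  1  1  2  2  3  3  4  4  4  4
 D  0  1  1  2  2  3  3  4  5  5  5
 H  0  1  1  2  3  3  3  4  5  5  5
 C  0  1  1  2  3  3  3  4  5  5  6
 D  0  1  1  2  3  4  4  4  5  5  6
dp[9][10] = 6. One LCS (by backtracking along matches): DHDFDC.

6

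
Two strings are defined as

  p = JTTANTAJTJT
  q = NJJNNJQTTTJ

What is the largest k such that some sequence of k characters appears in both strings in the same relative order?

5

Taking J at p[1]=q[6], T at p[3]=q[8], T at p[6]=q[9], T at p[9]=q[10], J at p[10]=q[11] gives a common subsequence of length 5. Since dp[11][11] = 5, nothing longer is possible.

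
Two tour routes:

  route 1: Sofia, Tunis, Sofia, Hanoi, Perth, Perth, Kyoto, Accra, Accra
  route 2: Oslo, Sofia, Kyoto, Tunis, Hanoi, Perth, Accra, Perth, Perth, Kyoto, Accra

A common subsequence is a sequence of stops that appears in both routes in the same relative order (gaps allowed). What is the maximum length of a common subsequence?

One common subsequence of length 7: Sofia (route 1 #1, route 2 #2); then Tunis (route 1 #2, route 2 #4); then Hanoi (route 1 #4, route 2 #5); then Perth (route 1 #5, route 2 #8); then Perth (route 1 #6, route 2 #9); then Kyoto (route 1 #7, route 2 #10); then Accra (route 1 #9, route 2 #11). dp[9][11] = 7 confirms this is the maximum.

7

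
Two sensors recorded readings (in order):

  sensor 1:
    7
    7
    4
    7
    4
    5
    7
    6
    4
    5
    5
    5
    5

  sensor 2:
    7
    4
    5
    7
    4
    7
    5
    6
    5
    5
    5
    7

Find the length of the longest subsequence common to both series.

9

Taking 7 [1,1] → 7 [2,4] → 4 [3,5] → 7 [4,6] → 5 [6,7] → 6 [8,8] → 5 [10,9] → 5 [11,10] → 5 [12,11] gives a common subsequence of length 9. The LCS DP gives dp[13][12] = 9, so this is optimal.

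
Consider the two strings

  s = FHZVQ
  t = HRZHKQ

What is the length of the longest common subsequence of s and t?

3

Match H [2,1]; then Z [3,3]; then Q [5,6] — 3 characters in the same relative order in both. The LCS DP gives dp[5][6] = 3, so this is optimal.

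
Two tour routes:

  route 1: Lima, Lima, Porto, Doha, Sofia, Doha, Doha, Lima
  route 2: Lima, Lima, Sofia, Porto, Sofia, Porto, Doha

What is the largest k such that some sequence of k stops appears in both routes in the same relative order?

5

Match Lima [1,1] → Lima [2,2] → Porto [3,4] → Sofia [5,5] → Doha [7,7] — 5 stops in the same relative order in both. dp[8][7] = 5 confirms this is the maximum.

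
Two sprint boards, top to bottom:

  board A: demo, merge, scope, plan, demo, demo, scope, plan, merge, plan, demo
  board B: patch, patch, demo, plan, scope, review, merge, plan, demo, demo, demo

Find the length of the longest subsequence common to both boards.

Match demo at board A[1]=board B[3] → merge at board A[2]=board B[7] → plan at board A[4]=board B[8] → demo at board A[5]=board B[9] → demo at board A[6]=board B[10] → demo at board A[11]=board B[11] — 6 tasks in the same relative order in both. Since dp[11][11] = 6, nothing longer is possible.

6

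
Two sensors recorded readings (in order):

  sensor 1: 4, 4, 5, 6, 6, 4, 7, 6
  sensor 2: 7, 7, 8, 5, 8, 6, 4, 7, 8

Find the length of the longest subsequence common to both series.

Let dp[i][j] be the LCS length of the first i values of sensor 1 and the first j values of sensor 2. dp[i][j] = dp[i-1][j-1]+1 when the i-th and j-th values match, else max(dp[i-1][j], dp[i][j-1]).
    ·  7  7  8  5  8  6  4  7  8
 ·  0  0  0  0  0  0  0  0  0  0
 4  0  0  0  0  0  0  0  1  1  1
 4  0  0  0  0  0  0  0  1  1  1
 5  0  0  0  0  1  1  1  1  1  1
 6  0  0  0  0  1  1  2  2  2  2
 6  0  0  0  0  1  1  2  2  2  2
 4  0  0  0  0  1  1  2  3  3  3
 7  0  1  1  1  1  1  2  3  4  4
 6  0  1  1  1  1  1  2  3  4  4
dp[8][9] = 4. One LCS (by backtracking along matches): 5, 6, 4, 7.

4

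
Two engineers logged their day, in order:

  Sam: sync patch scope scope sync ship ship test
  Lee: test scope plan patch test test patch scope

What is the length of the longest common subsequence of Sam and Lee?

Pick patch (Sam #2, Lee #7) → scope (Sam #4, Lee #8); all 2 tasks appear in both, in order, and the DP table's final entry dp[8][8] is also 2, so no common subsequence is longer.

2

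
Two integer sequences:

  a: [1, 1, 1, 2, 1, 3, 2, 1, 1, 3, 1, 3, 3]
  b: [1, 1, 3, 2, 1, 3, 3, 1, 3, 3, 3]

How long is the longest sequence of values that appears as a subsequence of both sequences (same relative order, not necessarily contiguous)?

Taking 1 [1,1], 1 [2,2], 2 [4,4], 1 [5,5], 3 [6,7], 1 [9,8], 3 [10,9], 3 [12,10], 3 [13,11] gives a common subsequence of length 9. dp[13][11] = 9 confirms this is the maximum.

9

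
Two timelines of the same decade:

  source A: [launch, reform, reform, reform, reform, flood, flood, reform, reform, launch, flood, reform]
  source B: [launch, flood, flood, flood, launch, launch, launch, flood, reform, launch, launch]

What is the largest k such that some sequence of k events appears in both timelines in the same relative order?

6

One common subsequence of length 6: launch at source A[1]=source B[1], then flood at source A[6]=source B[3], then flood at source A[7]=source B[4], then launch at source A[10]=source B[7], then flood at source A[11]=source B[8], then reform at source A[12]=source B[9]. Since dp[12][11] = 6, nothing longer is possible.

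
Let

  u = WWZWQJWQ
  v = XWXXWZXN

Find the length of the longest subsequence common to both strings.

One common subsequence of length 3: W [1,2] → W [2,5] → Z [3,6]. Since dp[8][8] = 3, nothing longer is possible.

3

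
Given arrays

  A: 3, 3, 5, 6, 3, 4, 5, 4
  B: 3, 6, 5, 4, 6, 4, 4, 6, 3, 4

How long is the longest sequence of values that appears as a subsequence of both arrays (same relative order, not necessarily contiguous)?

5

Let dp[i][j] be the LCS length of the first i values of A and the first j values of B. dp[i][j] = dp[i-1][j-1]+1 when the i-th and j-th values match, else max(dp[i-1][j], dp[i][j-1]).
    ·  3  6  5  4  6  4  4  6  3  4
 ·  0  0  0  0  0  0  0  0  0  0  0
 3  0  1  1  1  1  1  1  1  1  1  1
 3  0  1  1  1  1  1  1  1  1  2  2
 5  0  1  1  2  2  2  2  2  2  2  2
 6  0  1  2  2  2  3  3  3  3  3  3
 3  0  1  2  2  2  3  3  3  3  4  4
 4  0  1  2  2  3  3  4  4  4  4  5
 5  0  1  2  3  3  3  4  4  4  4  5
 4  0  1  2  3  4  4  4  5  5  5  5
dp[8][10] = 5. One LCS (by backtracking along matches): 3, 5, 6, 3, 4.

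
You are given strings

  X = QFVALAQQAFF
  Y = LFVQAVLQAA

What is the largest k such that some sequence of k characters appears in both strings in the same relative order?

6

Let dp[i][j] be the LCS length of the first i characters of X and the first j characters of Y. dp[i][j] = dp[i-1][j-1]+1 when the i-th and j-th characters match, else max(dp[i-1][j], dp[i][j-1]).
    ·  L  F  V  Q  A  V  L  Q  A  A
 ·  0  0  0  0  0  0  0  0  0  0  0
 Q  0  0  0  0  1  1  1  1  1  1  1
 F  0  0  1  1  1  1  1  1  1  1  1
 V  0  0  1  2  2  2  2  2  2  2  2
 A  0  0  1  2  2  3  3  3  3  3  3
 L  0  1  1  2  2  3  3  4  4  4  4
 A  0  1  1  2  2  3  3  4  4  5  5
 Q  0  1  1  2  3  3  3  4  5  5  5
 Q  0  1  1  2  3  3  3  4  5  5  5
 A  0  1  1  2  3  4  4  4  5  6  6
 F  0  1  2  2  3  4  4  4  5  6  6
 F  0  1  2  2  3  4  4  4  5  6  6
dp[11][10] = 6. One LCS (by backtracking along matches): FVALAA.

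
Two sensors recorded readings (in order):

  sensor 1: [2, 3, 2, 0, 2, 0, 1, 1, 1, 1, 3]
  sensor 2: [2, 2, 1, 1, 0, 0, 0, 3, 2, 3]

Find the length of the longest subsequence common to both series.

One common subsequence of length 5: 2 at sensor 1[1]=sensor 2[1], then 2 at sensor 1[3]=sensor 2[2], then 0 at sensor 1[4]=sensor 2[7], then 2 at sensor 1[5]=sensor 2[9], then 3 at sensor 1[11]=sensor 2[10]. The LCS DP gives dp[11][10] = 5, so this is optimal.

5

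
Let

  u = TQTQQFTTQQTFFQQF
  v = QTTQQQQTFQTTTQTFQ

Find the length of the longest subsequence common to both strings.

One common subsequence of length 11: T (u #1, v #3); then Q (u #2, v #5); then Q (u #4, v #6); then Q (u #5, v #7); then F (u #6, v #9); then T (u #7, v #12); then T (u #8, v #13); then Q (u #10, v #14); then T (u #11, v #15); then F (u #13, v #16); then Q (u #15, v #17). The LCS DP gives dp[16][17] = 11, so this is optimal.

11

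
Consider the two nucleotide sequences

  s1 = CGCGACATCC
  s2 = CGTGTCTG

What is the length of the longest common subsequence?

One common subsequence of length 5: C (s1 #1, s2 #1), then G (s1 #2, s2 #2), then G (s1 #4, s2 #4), then C (s1 #6, s2 #6), then T (s1 #8, s2 #7). The LCS DP gives dp[10][8] = 5, so this is optimal.

5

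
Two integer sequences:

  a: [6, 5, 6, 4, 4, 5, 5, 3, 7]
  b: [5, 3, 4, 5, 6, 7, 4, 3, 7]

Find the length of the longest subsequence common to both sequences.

One common subsequence of length 5: 5 (a #2, b #4) → 6 (a #3, b #5) → 4 (a #5, b #7) → 3 (a #8, b #8) → 7 (a #9, b #9). dp[9][9] = 5 confirms this is the maximum.

5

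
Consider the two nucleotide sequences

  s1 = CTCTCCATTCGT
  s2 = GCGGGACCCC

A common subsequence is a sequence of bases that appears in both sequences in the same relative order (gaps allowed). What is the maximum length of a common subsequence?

5

Let dp[i][j] be the LCS length of the first i bases of s1 and the first j bases of s2. dp[i][j] = dp[i-1][j-1]+1 when the i-th and j-th bases match, else max(dp[i-1][j], dp[i][j-1]).
    ·  G  C  G  G  G  A  C  C  C  C
 ·  0  0  0  0  0  0  0  0  0  0  0
 C  0  0  1  1  1  1  1  1  1  1  1
 T  0  0  1  1  1  1  1  1  1  1  1
 C  0  0  1  1  1  1  1  2  2  2  2
 T  0  0  1  1  1  1  1  2  2  2  2
 C  0  0  1  1  1  1  1  2  3  3  3
 C  0  0  1  1  1  1  1  2  3  4  4
 A  0  0  1  1  1  1  2  2  3  4  4
 T  0  0  1  1  1  1  2  2  3  4  4
 T  0  0  1  1  1  1  2  2  3  4  4
 C  0  0  1  1  1  1  2  3  3  4  5
 G  0  1  1  2  2  2  2  3  3  4  5
 T  0  1  1  2  2  2  2  3  3  4  5
dp[12][10] = 5. One LCS (by backtracking along matches): CCCCC.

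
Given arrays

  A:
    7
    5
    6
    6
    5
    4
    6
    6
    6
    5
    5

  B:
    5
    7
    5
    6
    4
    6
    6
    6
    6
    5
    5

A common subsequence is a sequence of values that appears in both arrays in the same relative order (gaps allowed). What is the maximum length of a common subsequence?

Pick 7 (A #1, B #2), then 5 (A #2, B #3), then 6 (A #3, B #4), then 6 (A #4, B #6), then 6 (A #7, B #7), then 6 (A #8, B #8), then 6 (A #9, B #9), then 5 (A #10, B #10), then 5 (A #11, B #11); all 9 values appear in both, in order. The LCS DP gives dp[11][11] = 9, so this is optimal.

9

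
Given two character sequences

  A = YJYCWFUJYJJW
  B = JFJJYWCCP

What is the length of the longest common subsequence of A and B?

Taking J at A[2]=B[1] → F at A[6]=B[2] → J at A[8]=B[4] → Y at A[9]=B[5] → W at A[12]=B[6] gives a common subsequence of length 5. dp[12][9] = 5 confirms this is the maximum.

5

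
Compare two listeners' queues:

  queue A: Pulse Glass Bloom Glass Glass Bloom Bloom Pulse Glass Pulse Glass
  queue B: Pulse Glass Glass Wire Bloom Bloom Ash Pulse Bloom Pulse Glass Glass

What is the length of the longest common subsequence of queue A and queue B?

Match Pulse at queue A[1]=queue B[1]; then Glass at queue A[2]=queue B[3]; then Bloom at queue A[3]=queue B[5]; then Bloom at queue A[6]=queue B[6]; then Bloom at queue A[7]=queue B[9]; then Pulse at queue A[8]=queue B[10]; then Glass at queue A[9]=queue B[11]; then Glass at queue A[11]=queue B[12] — 8 songs in the same relative order in both. The LCS DP gives dp[11][12] = 8, so this is optimal.

8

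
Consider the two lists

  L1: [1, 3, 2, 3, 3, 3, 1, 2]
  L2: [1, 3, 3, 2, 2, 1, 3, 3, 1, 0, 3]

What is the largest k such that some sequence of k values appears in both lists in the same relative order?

6

Taking 1 (L1 #1, L2 #1), then 3 (L1 #2, L2 #3), then 2 (L1 #3, L2 #5), then 3 (L1 #4, L2 #7), then 3 (L1 #5, L2 #8), then 3 (L1 #6, L2 #11) gives a common subsequence of length 6, and the DP table's final entry dp[8][11] is also 6, so no common subsequence is longer.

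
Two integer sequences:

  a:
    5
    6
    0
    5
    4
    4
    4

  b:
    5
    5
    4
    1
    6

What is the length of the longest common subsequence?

3

Match 5 [1,1] → 5 [4,2] → 4 [5,3] — 3 values in the same relative order in both. dp[7][5] = 3 confirms this is the maximum.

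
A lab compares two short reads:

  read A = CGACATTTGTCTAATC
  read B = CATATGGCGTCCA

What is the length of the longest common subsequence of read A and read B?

One common subsequence of length 8: C at read A[1]=read B[1], A at read A[3]=read B[2], A at read A[5]=read B[4], T at read A[6]=read B[5], G at read A[9]=read B[9], T at read A[10]=read B[10], C at read A[11]=read B[12], A at read A[14]=read B[13]. dp[16][13] = 8 confirms this is the maximum.

8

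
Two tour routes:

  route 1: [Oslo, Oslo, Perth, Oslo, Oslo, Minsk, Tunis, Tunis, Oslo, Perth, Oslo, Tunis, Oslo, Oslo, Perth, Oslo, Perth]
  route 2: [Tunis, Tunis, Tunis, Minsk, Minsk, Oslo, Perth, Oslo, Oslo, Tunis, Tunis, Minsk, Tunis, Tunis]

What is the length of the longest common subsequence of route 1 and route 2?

Taking Oslo [2,6], then Perth [3,7], then Oslo [4,8], then Oslo [5,9], then Minsk [6,12], then Tunis [8,13], then Tunis [12,14] gives a common subsequence of length 7, and the DP table's final entry dp[17][14] is also 7, so no common subsequence is longer.

7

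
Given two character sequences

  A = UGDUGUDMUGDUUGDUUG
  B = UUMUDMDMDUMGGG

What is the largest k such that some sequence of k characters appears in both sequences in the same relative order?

Taking U at A[1]=B[1] → U at A[4]=B[2] → U at A[6]=B[4] → D at A[7]=B[7] → M at A[8]=B[8] → U at A[9]=B[10] → G at A[10]=B[12] → G at A[14]=B[13] → G at A[18]=B[14] gives a common subsequence of length 9, and the DP table's final entry dp[18][14] is also 9, so no common subsequence is longer.

9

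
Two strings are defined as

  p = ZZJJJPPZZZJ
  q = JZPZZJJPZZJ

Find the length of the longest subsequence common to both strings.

Let dp[i][j] be the LCS length of the first i characters of p and the first j characters of q. dp[i][j] = dp[i-1][j-1]+1 when the i-th and j-th characters match, else max(dp[i-1][j], dp[i][j-1]).
    ·  J  Z  P  Z  Z  J  J  P  Z  Z  J
 ·  0  0  0  0  0  0  0  0  0  0  0  0
 Z  0  0  1  1  1  1  1  1  1  1  1  1
 Z  0  0  1  1  2  2  2  2  2  2  2  2
 J  0  1  1  1  2  2  3  3  3  3  3  3
 J  0  1  1  1  2  2  3  4  4  4  4  4
 J  0  1  1  1  2  2  3  4  4  4  4  5
 P  0  1  1  2  2  2  3  4  5  5  5  5
 P  0  1  1  2  2  2  3  4  5  5  5  5
 Z  0  1  2  2  3  3  3  4  5  6  6  6
 Z  0  1  2  2  3  4  4  4  5  6  7  7
 Z  0  1  2  2  3  4  4  4  5  6  7  7
 J  0  1  2  2  3  4  5  5  5  6  7  8
dp[11][11] = 8. One LCS (by backtracking along matches): ZZJJPZZJ.

8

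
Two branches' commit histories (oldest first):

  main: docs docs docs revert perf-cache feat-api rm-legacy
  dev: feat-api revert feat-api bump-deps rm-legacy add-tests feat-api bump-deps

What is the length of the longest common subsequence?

Pick revert at main[4]=dev[2] → feat-api at main[6]=dev[3] → rm-legacy at main[7]=dev[5]; all 3 commits appear in both, in order. Since dp[7][8] = 3, nothing longer is possible.

3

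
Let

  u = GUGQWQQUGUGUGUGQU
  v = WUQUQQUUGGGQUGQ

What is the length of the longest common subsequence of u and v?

11

Match U (u #2, v #2), then Q (u #4, v #3), then Q (u #6, v #5), then Q (u #7, v #6), then U (u #8, v #8), then G (u #9, v #9), then G (u #11, v #10), then G (u #13, v #11), then U (u #14, v #13), then G (u #15, v #14), then Q (u #16, v #15) — 11 characters in the same relative order in both. Since dp[17][15] = 11, nothing longer is possible.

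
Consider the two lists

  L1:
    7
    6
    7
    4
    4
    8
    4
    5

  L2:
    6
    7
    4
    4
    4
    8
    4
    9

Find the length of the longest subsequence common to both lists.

Let dp[i][j] be the LCS length of the first i values of L1 and the first j values of L2. dp[i][j] = dp[i-1][j-1]+1 when the i-th and j-th values match, else max(dp[i-1][j], dp[i][j-1]).
    ·  6  7  4  4  4  8  4  9
 ·  0  0  0  0  0  0  0  0  0
 7  0  0  1  1  1  1  1  1  1
 6  0  1  1  1  1  1  1  1  1
 7  0  1  2  2  2  2  2  2  2
 4  0  1  2  3  3  3  3  3  3
 4  0  1  2  3  4  4  4  4  4
 8  0  1  2  3  4  4  5  5  5
 4  0  1  2  3  4  5  5  6  6
 5  0  1  2  3  4  5  5  6  6
dp[8][8] = 6. One LCS (by backtracking along matches): 6, 7, 4, 4, 8, 4.

6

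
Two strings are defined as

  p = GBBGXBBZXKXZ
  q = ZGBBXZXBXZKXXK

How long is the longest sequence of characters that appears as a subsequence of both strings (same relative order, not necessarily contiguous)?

One common subsequence of length 8: G (p #1, q #2), B (p #2, q #3), B (p #3, q #4), X (p #5, q #7), B (p #6, q #8), Z (p #8, q #10), X (p #9, q #13), K (p #10, q #14), and the DP table's final entry dp[12][14] is also 8, so no common subsequence is longer.

8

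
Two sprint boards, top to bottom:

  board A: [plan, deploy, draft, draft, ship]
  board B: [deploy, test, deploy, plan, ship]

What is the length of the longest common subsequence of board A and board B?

One common subsequence of length 2: plan at board A[1]=board B[4]; then ship at board A[5]=board B[5]. dp[5][5] = 2 confirms this is the maximum.

2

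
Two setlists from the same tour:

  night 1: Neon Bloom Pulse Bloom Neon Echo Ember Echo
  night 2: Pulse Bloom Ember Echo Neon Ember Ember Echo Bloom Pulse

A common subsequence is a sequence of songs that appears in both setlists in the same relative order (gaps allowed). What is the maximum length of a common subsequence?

Taking Pulse (night 1 #3, night 2 #1), then Bloom (night 1 #4, night 2 #2), then Neon (night 1 #5, night 2 #5), then Ember (night 1 #7, night 2 #7), then Echo (night 1 #8, night 2 #8) gives a common subsequence of length 5. The LCS DP gives dp[8][10] = 5, so this is optimal.

5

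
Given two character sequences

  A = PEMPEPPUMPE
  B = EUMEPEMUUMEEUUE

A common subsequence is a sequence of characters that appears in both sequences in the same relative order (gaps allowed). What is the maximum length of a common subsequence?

7

Taking E (A #2, B #1), M (A #3, B #3), P (A #4, B #5), E (A #5, B #6), U (A #8, B #9), M (A #9, B #10), E (A #11, B #15) gives a common subsequence of length 7. The LCS DP gives dp[11][15] = 7, so this is optimal.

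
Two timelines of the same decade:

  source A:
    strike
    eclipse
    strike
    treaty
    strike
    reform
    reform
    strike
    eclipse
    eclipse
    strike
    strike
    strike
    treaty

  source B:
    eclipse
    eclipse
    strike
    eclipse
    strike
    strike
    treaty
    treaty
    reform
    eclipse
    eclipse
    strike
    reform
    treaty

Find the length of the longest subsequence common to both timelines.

9

Match strike at source A[1]=source B[3]; then eclipse at source A[2]=source B[4]; then strike at source A[3]=source B[6]; then treaty at source A[4]=source B[8]; then reform at source A[7]=source B[9]; then eclipse at source A[9]=source B[10]; then eclipse at source A[10]=source B[11]; then strike at source A[11]=source B[12]; then treaty at source A[14]=source B[14] — 9 events in the same relative order in both, and the DP table's final entry dp[14][14] is also 9, so no common subsequence is longer.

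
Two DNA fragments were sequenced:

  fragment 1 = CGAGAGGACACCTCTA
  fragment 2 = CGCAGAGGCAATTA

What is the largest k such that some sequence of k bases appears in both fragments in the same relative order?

12

Taking C [1,1], G [2,2], A [3,4], G [4,5], A [5,6], G [6,7], G [7,8], A [8,10], A [10,11], T [13,12], T [15,13], A [16,14] gives a common subsequence of length 12. The LCS DP gives dp[16][14] = 12, so this is optimal.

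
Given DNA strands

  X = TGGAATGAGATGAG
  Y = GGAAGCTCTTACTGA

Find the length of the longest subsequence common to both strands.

One common subsequence of length 9: G (X #2, Y #1), then G (X #3, Y #2), then A (X #4, Y #3), then A (X #5, Y #4), then T (X #6, Y #10), then A (X #8, Y #11), then T (X #11, Y #13), then G (X #12, Y #14), then A (X #13, Y #15). dp[14][15] = 9 confirms this is the maximum.

9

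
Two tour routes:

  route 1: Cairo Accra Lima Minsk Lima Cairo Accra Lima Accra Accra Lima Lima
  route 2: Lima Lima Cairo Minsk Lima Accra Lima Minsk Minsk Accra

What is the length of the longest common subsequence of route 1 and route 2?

6

One common subsequence of length 6: Cairo at route 1[1]=route 2[3], Minsk at route 1[4]=route 2[4], Lima at route 1[5]=route 2[5], Accra at route 1[7]=route 2[6], Lima at route 1[8]=route 2[7], Accra at route 1[10]=route 2[10], and the DP table's final entry dp[12][10] is also 6, so no common subsequence is longer.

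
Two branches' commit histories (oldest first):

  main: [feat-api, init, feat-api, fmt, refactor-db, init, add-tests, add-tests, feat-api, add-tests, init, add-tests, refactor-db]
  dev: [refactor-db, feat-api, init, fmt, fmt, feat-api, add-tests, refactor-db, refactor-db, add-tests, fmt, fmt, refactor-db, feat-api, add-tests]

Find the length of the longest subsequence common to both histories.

7

Pick feat-api (main #1, dev #2); then init (main #2, dev #3); then feat-api (main #3, dev #6); then fmt (main #4, dev #12); then refactor-db (main #5, dev #13); then feat-api (main #9, dev #14); then add-tests (main #12, dev #15); all 7 commits appear in both, in order. dp[13][15] = 7 confirms this is the maximum.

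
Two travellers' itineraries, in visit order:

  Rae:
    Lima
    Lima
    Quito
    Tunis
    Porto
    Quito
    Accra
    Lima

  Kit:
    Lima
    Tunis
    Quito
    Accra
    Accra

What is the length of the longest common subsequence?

Taking Lima at Rae[2]=Kit[1]; then Tunis at Rae[4]=Kit[2]; then Quito at Rae[6]=Kit[3]; then Accra at Rae[7]=Kit[5] gives a common subsequence of length 4. dp[8][5] = 4 confirms this is the maximum.

4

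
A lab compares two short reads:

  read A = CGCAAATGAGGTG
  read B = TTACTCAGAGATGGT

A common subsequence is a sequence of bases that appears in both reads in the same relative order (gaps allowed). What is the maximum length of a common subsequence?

Pick C [1,4] → C [3,6] → A [4,7] → A [5,9] → A [6,11] → T [7,12] → G [10,13] → G [11,14] → T [12,15]; all 9 bases appear in both, in order, and the DP table's final entry dp[13][15] is also 9, so no common subsequence is longer.

9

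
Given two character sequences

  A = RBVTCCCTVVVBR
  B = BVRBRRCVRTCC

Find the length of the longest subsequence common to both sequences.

6

Match R at A[1]=B[3], B at A[2]=B[4], V at A[3]=B[8], T at A[4]=B[10], C at A[6]=B[11], C at A[7]=B[12] — 6 characters in the same relative order in both, and the DP table's final entry dp[13][12] is also 6, so no common subsequence is longer.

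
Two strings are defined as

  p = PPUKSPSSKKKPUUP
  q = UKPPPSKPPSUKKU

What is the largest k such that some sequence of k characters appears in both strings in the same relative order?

8

Pick P [1,4], then P [2,5], then K [4,7], then P [6,9], then S [7,10], then K [10,12], then K [11,13], then U [14,14]; all 8 characters appear in both, in order, and the DP table's final entry dp[15][14] is also 8, so no common subsequence is longer.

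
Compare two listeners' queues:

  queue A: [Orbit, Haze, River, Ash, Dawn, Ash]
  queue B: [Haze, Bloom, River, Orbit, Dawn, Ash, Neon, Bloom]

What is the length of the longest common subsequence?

Taking Haze at queue A[2]=queue B[1]; then River at queue A[3]=queue B[3]; then Dawn at queue A[5]=queue B[5]; then Ash at queue A[6]=queue B[6] gives a common subsequence of length 4. Since dp[6][8] = 4, nothing longer is possible.

4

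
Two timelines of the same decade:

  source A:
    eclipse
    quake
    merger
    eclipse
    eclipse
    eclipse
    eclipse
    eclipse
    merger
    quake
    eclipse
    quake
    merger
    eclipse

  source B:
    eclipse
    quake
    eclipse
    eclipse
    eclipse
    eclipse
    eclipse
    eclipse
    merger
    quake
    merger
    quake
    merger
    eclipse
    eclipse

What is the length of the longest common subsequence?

12

Match eclipse [1,1]; then quake [2,2]; then eclipse [4,4]; then eclipse [5,5]; then eclipse [6,6]; then eclipse [7,7]; then eclipse [8,8]; then merger [9,9]; then quake [10,10]; then quake [12,12]; then merger [13,13]; then eclipse [14,15] — 12 events in the same relative order in both. The LCS DP gives dp[14][15] = 12, so this is optimal.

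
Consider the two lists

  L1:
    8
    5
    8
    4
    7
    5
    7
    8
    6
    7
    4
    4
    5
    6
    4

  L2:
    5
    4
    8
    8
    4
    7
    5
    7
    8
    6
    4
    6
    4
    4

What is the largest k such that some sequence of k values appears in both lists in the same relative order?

Taking 8 [1,3], 8 [3,4], 4 [4,5], 7 [5,6], 5 [6,7], 7 [7,8], 8 [8,9], 6 [9,10], 4 [11,11], 4 [12,13], 4 [15,14] gives a common subsequence of length 11. dp[15][14] = 11 confirms this is the maximum.

11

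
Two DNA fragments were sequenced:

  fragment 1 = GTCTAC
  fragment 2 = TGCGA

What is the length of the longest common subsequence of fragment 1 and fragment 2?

Let dp[i][j] be the LCS length of the first i bases of fragment 1 and the first j bases of fragment 2. dp[i][j] = dp[i-1][j-1]+1 when the i-th and j-th bases match, else max(dp[i-1][j], dp[i][j-1]).
    ·  T  G  C  G  A
 ·  0  0  0  0  0  0
 G  0  0  1  1  1  1
 T  0  1  1  1  1  1
 C  0  1  1  2  2  2
 T  0  1  1  2  2  2
 A  0  1  1  2  2  3
 C  0  1  1  2  2  3
dp[6][5] = 3. One LCS (by backtracking along matches): GCA.

3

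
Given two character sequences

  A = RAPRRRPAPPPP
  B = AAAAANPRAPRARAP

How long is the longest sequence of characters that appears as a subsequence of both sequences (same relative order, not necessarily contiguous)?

7

One common subsequence of length 7: R at A[1]=B[8] → A at A[2]=B[9] → P at A[3]=B[10] → R at A[4]=B[11] → R at A[6]=B[13] → A at A[8]=B[14] → P at A[12]=B[15]. dp[12][15] = 7 confirms this is the maximum.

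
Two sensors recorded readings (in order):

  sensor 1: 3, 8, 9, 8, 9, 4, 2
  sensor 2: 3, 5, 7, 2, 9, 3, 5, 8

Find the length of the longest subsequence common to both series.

3

Pick 3 (sensor 1 #1, sensor 2 #1); then 9 (sensor 1 #3, sensor 2 #5); then 8 (sensor 1 #4, sensor 2 #8); all 3 values appear in both, in order. dp[7][8] = 3 confirms this is the maximum.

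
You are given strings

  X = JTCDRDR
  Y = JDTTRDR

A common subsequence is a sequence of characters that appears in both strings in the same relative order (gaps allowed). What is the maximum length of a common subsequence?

5

Let dp[i][j] be the LCS length of the first i characters of X and the first j characters of Y. dp[i][j] = dp[i-1][j-1]+1 when the i-th and j-th characters match, else max(dp[i-1][j], dp[i][j-1]).
    ·  J  D  T  T  R  D  R
 ·  0  0  0  0  0  0  0  0
 J  0  1  1  1  1  1  1  1
 T  0  1  1  2  2  2  2  2
 C  0  1  1  2  2  2  2  2
 D  0  1  2  2  2  2  3  3
 R  0  1  2  2  2  3  3  4
 D  0  1  2  2  2  3  4  4
 R  0  1  2  2  2  3  4  5
dp[7][7] = 5. One LCS (by backtracking along matches): JTRDR.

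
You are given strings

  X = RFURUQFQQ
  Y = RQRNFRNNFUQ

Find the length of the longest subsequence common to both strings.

5

Taking R [1,3], then F [2,5], then R [4,6], then U [5,10], then Q [9,11] gives a common subsequence of length 5. Since dp[9][11] = 5, nothing longer is possible.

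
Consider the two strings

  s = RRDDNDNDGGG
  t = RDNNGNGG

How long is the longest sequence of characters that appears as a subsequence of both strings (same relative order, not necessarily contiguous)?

One common subsequence of length 7: R [2,1] → D [4,2] → N [5,3] → N [7,4] → G [9,5] → G [10,7] → G [11,8]. Since dp[11][8] = 7, nothing longer is possible.

7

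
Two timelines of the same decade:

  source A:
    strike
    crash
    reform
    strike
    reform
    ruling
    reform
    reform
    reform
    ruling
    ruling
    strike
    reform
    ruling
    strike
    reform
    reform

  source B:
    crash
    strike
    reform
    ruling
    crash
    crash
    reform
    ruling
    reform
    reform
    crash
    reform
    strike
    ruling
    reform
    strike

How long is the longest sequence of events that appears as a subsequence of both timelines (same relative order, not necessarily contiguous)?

Pick strike at source A[1]=source B[2], then crash at source A[2]=source B[6], then reform at source A[5]=source B[7], then ruling at source A[6]=source B[8], then reform at source A[7]=source B[9], then reform at source A[8]=source B[10], then reform at source A[9]=source B[12], then ruling at source A[11]=source B[14], then reform at source A[13]=source B[15], then strike at source A[15]=source B[16]; all 10 events appear in both, in order. Since dp[17][16] = 10, nothing longer is possible.

10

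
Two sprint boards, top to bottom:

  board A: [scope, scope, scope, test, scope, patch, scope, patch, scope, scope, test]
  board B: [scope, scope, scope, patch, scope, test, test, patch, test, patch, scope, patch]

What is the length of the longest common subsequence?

7

Taking scope at board A[1]=board B[2] → scope at board A[2]=board B[3] → scope at board A[3]=board B[5] → test at board A[4]=board B[9] → patch at board A[6]=board B[10] → scope at board A[7]=board B[11] → patch at board A[8]=board B[12] gives a common subsequence of length 7. The LCS DP gives dp[11][12] = 7, so this is optimal.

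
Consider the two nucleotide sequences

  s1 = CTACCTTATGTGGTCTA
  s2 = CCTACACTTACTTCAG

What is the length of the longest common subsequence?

Taking C [1,2], T [2,3], A [3,4], C [4,5], C [5,7], T [6,8], T [7,9], A [8,10], T [11,12], T [14,13], C [15,14], A [17,15] gives a common subsequence of length 12. dp[17][16] = 12 confirms this is the maximum.

12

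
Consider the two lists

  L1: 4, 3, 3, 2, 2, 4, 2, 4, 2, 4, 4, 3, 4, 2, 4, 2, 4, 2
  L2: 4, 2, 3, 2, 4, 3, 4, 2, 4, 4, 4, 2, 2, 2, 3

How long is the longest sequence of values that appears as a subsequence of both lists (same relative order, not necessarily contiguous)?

Match 4 [1,1] → 3 [3,3] → 2 [5,4] → 4 [6,5] → 4 [8,7] → 2 [9,8] → 4 [10,9] → 4 [11,10] → 4 [13,11] → 2 [14,12] → 2 [16,13] → 2 [18,14] — 12 values in the same relative order in both. dp[18][15] = 12 confirms this is the maximum.

12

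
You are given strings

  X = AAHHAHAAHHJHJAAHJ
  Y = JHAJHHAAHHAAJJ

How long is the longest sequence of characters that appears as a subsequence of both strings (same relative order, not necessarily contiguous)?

One common subsequence of length 10: A at X[1]=Y[3]; then H at X[4]=Y[5]; then H at X[6]=Y[6]; then A at X[7]=Y[7]; then A at X[8]=Y[8]; then H at X[10]=Y[9]; then H at X[12]=Y[10]; then A at X[14]=Y[11]; then A at X[15]=Y[12]; then J at X[17]=Y[14], and the DP table's final entry dp[17][14] is also 10, so no common subsequence is longer.

10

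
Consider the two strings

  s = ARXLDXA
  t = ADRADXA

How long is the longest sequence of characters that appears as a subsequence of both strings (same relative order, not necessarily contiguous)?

5

Let dp[i][j] be the LCS length of the first i characters of s and the first j characters of t. dp[i][j] = dp[i-1][j-1]+1 when the i-th and j-th characters match, else max(dp[i-1][j], dp[i][j-1]).
    ·  A  D  R  A  D  X  A
 ·  0  0  0  0  0  0  0  0
 A  0  1  1  1  1  1  1  1
 R  0  1  1  2  2  2  2  2
 X  0  1  1  2  2  2  3  3
 L  0  1  1  2  2  2  3  3
 D  0  1  2  2  2  3  3  3
 X  0  1  2  2  2  3  4  4
 A  0  1  2  2  3  3  4  5
dp[7][7] = 5. One LCS (by backtracking along matches): ARDXA.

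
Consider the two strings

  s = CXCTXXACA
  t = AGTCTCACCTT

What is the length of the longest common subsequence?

Taking C [1,4]; then C [3,6]; then A [7,7]; then C [8,9] gives a common subsequence of length 4. The LCS DP gives dp[9][11] = 4, so this is optimal.

4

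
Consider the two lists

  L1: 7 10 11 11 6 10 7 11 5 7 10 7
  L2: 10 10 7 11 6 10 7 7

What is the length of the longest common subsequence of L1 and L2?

One common subsequence of length 6: 7 at L1[1]=L2[3], 11 at L1[4]=L2[4], 6 at L1[5]=L2[5], 10 at L1[6]=L2[6], 7 at L1[10]=L2[7], 7 at L1[12]=L2[8]. dp[12][8] = 6 confirms this is the maximum.

6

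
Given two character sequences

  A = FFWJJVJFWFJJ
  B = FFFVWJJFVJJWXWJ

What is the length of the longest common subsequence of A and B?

Pick F (A #1, B #2); then F (A #2, B #3); then W (A #3, B #5); then J (A #4, B #6); then J (A #5, B #7); then V (A #6, B #9); then J (A #7, B #11); then W (A #9, B #14); then J (A #12, B #15); all 9 characters appear in both, in order. dp[12][15] = 9 confirms this is the maximum.

9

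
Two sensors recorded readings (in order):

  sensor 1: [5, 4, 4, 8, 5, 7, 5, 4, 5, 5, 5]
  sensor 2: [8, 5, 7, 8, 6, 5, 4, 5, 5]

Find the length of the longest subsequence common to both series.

7

Let dp[i][j] be the LCS length of the first i values of sensor 1 and the first j values of sensor 2. dp[i][j] = dp[i-1][j-1]+1 when the i-th and j-th values match, else max(dp[i-1][j], dp[i][j-1]).
    ·  8  5  7  8  6  5  4  5  5
 ·  0  0  0  0  0  0  0  0  0  0
 5  0  0  1  1  1  1  1  1  1  1
 4  0  0  1  1  1  1  1  2  2  2
 4  0  0  1  1  1  1  1  2  2  2
 8  0  1  1  1  2  2  2  2  2  2
 5  0  1  2  2  2  2  3  3  3  3
 7  0  1  2  3  3  3  3  3  3  3
 5  0  1  2  3  3  3  4  4  4  4
 4  0  1  2  3  3  3  4  5  5  5
 5  0  1  2  3  3  3  4  5  6  6
 5  0  1  2  3  3  3  4  5  6  7
 5  0  1  2  3  3  3  4  5  6  7
dp[11][9] = 7. One LCS (by backtracking along matches): 8, 5, 7, 5, 4, 5, 5.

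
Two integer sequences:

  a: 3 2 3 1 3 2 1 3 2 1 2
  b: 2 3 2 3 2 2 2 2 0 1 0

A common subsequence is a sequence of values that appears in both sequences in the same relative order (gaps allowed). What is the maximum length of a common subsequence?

Let dp[i][j] be the LCS length of the first i values of a and the first j values of b. dp[i][j] = dp[i-1][j-1]+1 when the i-th and j-th values match, else max(dp[i-1][j], dp[i][j-1]).
    ·  2  3  2  3  2  2  2  2  0  1  0
 ·  0  0  0  0  0  0  0  0  0  0  0  0
 3  0  0  1  1  1  1  1  1  1  1  1  1
 2  0  1  1  2  2  2  2  2  2  2  2  2
 3  0  1  2  2  3  3  3  3  3  3  3  3
 1  0  1  2  2  3  3  3  3  3  3  4  4
 3  0  1  2  2  3  3  3  3  3  3  4  4
 2  0  1  2  3  3  4  4  4  4  4  4  4
 1  0  1  2  3  3  4  4  4  4  4  5  5
 3  0  1  2  3  4  4  4  4  4  4  5  5
 2  0  1  2  3  4  5  5  5  5  5  5  5
 1  0  1  2  3  4  5  5  5  5  5  6  6
 2  0  1  2  3  4  5  6  6  6  6  6  6
dp[11][11] = 6. One LCS (by backtracking along matches): 3, 2, 3, 2, 2, 1.

6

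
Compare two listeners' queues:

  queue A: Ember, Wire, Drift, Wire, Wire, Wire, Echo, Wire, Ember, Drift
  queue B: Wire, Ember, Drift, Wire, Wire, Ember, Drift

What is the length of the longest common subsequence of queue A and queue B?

6

Pick Ember (queue A #1, queue B #2); then Drift (queue A #3, queue B #3); then Wire (queue A #6, queue B #4); then Wire (queue A #8, queue B #5); then Ember (queue A #9, queue B #6); then Drift (queue A #10, queue B #7); all 6 songs appear in both, in order, and the DP table's final entry dp[10][7] is also 6, so no common subsequence is longer.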